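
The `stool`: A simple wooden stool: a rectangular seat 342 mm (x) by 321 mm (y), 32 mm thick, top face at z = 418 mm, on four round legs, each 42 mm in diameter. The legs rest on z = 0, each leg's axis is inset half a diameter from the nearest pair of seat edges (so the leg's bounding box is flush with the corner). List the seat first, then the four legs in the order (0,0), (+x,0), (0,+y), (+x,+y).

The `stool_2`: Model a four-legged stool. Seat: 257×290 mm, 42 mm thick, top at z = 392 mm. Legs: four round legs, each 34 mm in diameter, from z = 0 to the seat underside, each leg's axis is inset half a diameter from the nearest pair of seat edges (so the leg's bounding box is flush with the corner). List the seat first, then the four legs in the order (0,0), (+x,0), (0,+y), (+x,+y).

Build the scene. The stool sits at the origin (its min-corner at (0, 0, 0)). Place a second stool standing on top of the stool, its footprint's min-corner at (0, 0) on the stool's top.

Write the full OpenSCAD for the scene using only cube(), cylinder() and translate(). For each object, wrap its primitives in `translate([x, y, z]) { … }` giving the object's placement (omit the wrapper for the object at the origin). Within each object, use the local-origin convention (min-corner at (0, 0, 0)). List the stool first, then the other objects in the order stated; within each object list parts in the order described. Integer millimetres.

translate([0, 0, 386]) cube([342, 321, 32]);
translate([21, 21, 0]) cylinder(h = 386, r = 21);
translate([321, 21, 0]) cylinder(h = 386, r = 21);
translate([21, 300, 0]) cylinder(h = 386, r = 21);
translate([321, 300, 0]) cylinder(h = 386, r = 21);
translate([0, 0, 418]) {
  translate([0, 0, 350]) cube([257, 290, 42]);
  translate([17, 17, 0]) cylinder(h = 350, r = 17);
  translate([240, 17, 0]) cylinder(h = 350, r = 17);
  translate([17, 273, 0]) cylinder(h = 350, r = 17);
  translate([240, 273, 0]) cylinder(h = 350, r = 17);
}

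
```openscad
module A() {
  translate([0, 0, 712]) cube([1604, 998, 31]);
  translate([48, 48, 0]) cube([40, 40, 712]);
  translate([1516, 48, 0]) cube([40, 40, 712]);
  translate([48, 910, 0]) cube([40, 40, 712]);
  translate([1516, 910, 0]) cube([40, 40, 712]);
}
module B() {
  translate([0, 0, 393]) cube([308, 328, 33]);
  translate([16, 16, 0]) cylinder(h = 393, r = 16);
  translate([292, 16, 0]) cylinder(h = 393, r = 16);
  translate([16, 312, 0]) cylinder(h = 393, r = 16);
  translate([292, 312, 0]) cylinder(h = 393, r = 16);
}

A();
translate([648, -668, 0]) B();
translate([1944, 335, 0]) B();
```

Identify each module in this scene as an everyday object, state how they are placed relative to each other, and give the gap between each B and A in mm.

A is a table. B is a stool. Two stools sit around the table at the −y, +x sides. The gap between each stool and the table is 340 mm.

Each stool's nearest face is 340 mm from the table's bounding box.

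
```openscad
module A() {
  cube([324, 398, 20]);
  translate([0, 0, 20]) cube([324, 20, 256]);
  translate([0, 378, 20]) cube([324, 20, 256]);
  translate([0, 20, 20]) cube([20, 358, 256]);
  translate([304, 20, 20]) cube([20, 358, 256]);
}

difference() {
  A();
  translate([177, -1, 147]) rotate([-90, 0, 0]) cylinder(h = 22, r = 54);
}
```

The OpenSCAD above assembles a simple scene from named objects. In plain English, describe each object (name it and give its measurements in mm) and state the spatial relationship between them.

A is an open storage box with external size 324×398×276 mm and wall thickness 20 mm (the base is also 20 mm thick). The base covers the whole footprint; the four walls stand on the base, with the y-facing walls full-width and the x-facing walls fitting between their inner faces.

The open box has a circular hole of radius 54 mm through its front wall, centred at (x = 177, z = 147).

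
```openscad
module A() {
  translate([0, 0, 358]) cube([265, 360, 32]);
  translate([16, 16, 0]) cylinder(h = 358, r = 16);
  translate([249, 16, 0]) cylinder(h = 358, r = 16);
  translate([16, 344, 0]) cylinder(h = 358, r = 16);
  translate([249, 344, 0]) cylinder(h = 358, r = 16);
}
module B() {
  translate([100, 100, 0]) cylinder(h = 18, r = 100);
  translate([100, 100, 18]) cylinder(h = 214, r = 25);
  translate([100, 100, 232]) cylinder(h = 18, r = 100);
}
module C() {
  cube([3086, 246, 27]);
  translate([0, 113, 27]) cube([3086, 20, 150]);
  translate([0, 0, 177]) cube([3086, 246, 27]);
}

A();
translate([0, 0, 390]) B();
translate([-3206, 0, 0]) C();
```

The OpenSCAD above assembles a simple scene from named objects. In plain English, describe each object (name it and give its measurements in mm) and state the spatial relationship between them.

A is a four-legged stool. The seat is a 265×360×32 mm slab whose top surface is at z = 390 mm; four round legs, each 32 mm in diameter, run from the floor (z = 0) to the underside of the seat, each leg's axis is inset half a diameter from the nearest pair of seat edges (so the leg's bounding box is flush with the corner).

B is a spool: two coaxial disc flanges of radius 100 mm and thickness 18 mm, joined by a core cylinder of radius 25 mm and height 214 mm. The lower flange rests on z = 0 and the three cylinders share a vertical axis.

C is an I-beam lying along x, 3086 mm long. Overall section height 204 mm. Two flanges 246 mm wide (y) and 27 mm thick, one on the floor and one at the top; a web 20 mm thick runs between them, centred on the flange width.

The spool is on top of the stool. The I-beam is on the floor beside the stool on its −x side.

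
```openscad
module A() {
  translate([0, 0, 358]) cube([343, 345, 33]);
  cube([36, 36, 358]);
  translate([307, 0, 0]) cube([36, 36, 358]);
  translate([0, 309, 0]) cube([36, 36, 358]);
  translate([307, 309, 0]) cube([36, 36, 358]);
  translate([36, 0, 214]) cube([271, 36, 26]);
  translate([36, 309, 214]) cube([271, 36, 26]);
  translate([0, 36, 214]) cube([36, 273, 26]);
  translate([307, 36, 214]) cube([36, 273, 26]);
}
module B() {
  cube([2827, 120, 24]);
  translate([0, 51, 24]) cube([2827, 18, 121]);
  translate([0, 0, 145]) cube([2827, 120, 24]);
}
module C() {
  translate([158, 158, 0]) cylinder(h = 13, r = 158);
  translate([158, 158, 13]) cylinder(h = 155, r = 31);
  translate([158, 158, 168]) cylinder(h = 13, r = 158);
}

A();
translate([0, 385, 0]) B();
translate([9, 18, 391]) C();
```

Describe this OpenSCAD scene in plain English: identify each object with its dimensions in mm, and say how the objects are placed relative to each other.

A is a four-legged stool. The seat is a 343×345×33 mm slab whose top surface is at z = 391 mm; four square legs, each 36×36 mm in cross-section, run from the floor (z = 0) to the underside of the seat, each flush with a corner of the seat. Four stretchers, 36 mm wide and 26 mm tall, connect adjacent legs with their undersides at z = 214 mm, each running between the inner faces of the legs it joins and aligned with the legs' outer faces on the other axis.

B is an I-beam lying along x, 2827 mm long. Overall section height 169 mm. Two flanges 120 mm wide (y) and 24 mm thick, one on the floor and one at the top; a web 18 mm thick runs between them, centred on the flange width.

C is a spool: two coaxial disc flanges of radius 158 mm and thickness 13 mm, joined by a core cylinder of radius 31 mm and height 155 mm. The lower flange rests on z = 0 and the three cylinders share a vertical axis.

The I-beam is on the floor beside the stool on its +y side. The spool is on top of the stool.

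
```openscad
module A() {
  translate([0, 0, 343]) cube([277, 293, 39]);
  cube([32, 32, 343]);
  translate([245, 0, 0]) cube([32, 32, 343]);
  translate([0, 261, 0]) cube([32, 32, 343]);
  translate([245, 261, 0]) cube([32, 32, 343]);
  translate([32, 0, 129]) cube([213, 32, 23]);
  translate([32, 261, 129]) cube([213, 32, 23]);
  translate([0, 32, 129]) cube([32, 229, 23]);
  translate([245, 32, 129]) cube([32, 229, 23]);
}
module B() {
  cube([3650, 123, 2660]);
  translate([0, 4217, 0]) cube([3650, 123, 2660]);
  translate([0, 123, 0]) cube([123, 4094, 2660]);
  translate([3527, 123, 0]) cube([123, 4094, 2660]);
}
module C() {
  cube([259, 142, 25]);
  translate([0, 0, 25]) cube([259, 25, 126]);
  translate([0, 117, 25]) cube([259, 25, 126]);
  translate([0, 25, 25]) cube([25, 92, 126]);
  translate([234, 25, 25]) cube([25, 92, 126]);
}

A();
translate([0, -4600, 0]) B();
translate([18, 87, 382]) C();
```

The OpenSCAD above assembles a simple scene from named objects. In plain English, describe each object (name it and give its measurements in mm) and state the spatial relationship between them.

A is a simple wooden stool: a rectangular seat 277 mm (x) by 293 mm (y), 39 mm thick, top face at z = 382 mm, on four square legs, each 32×32 mm in cross-section. The legs rest on z = 0, each flush with a corner of the seat. Four stretchers, 32 mm wide and 23 mm tall, connect adjacent legs with their undersides at z = 129 mm, each running between the inner faces of the legs it joins and aligned with the legs' outer faces on the other axis.

B is a box-shaped house frame (walls only): outside footprint 3650×4340 mm, wall height 2660 mm, wall thickness 123 mm. The two y-facing walls run the full x-width; the two x-facing walls fit between the inner faces of the y-facing walls.

C is an open storage box with external size 259×142×151 mm and wall thickness 25 mm (the base is also 25 mm thick). The base covers the whole footprint; the four walls stand on the base, with the y-facing walls full-width and the x-facing walls fitting between their inner faces.

The house frame is on the floor beside the stool on its −y side. The open box is on top of the stool.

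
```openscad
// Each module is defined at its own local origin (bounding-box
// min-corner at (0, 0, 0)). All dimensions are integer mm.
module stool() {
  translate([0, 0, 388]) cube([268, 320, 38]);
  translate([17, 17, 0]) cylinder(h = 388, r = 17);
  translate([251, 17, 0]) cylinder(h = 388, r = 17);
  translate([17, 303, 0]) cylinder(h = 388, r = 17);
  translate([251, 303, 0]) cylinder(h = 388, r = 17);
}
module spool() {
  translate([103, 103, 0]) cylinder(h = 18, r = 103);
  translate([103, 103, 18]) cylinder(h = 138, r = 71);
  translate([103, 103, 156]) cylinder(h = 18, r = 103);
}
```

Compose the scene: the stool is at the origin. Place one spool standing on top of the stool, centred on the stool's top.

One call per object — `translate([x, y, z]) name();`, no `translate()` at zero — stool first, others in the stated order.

stool();
translate([31, 57, 426]) spool();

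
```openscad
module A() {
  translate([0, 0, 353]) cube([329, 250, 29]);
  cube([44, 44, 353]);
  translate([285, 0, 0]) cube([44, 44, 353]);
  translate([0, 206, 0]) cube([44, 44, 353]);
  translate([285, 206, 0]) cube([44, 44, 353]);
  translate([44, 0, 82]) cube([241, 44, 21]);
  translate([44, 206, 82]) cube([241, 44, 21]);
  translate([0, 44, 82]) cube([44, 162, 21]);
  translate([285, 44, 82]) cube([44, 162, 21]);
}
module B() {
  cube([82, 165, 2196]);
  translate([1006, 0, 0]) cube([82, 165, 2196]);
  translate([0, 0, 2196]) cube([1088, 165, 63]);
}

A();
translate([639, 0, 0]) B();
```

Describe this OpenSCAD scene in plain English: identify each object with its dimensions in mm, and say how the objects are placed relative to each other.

A is a four-legged stool. The seat is a 329×250×29 mm slab whose top surface is at z = 382 mm; four square legs, each 44×44 mm in cross-section, run from the floor (z = 0) to the underside of the seat, each flush with a corner of the seat. Four stretchers, 44 mm wide and 21 mm tall, connect adjacent legs with their undersides at z = 82 mm, each running between the inner faces of the legs it joins and aligned with the legs' outer faces on the other axis.

B is a rectangular door frame: two vertical jambs of 82×165 mm section, 2196 mm tall, with a clear opening 924 mm wide between their inner faces. A header 63 mm tall and 165 mm deep lies on top of the jambs and spans the full outside width.

The door frame is on the floor beside the stool on its +x side.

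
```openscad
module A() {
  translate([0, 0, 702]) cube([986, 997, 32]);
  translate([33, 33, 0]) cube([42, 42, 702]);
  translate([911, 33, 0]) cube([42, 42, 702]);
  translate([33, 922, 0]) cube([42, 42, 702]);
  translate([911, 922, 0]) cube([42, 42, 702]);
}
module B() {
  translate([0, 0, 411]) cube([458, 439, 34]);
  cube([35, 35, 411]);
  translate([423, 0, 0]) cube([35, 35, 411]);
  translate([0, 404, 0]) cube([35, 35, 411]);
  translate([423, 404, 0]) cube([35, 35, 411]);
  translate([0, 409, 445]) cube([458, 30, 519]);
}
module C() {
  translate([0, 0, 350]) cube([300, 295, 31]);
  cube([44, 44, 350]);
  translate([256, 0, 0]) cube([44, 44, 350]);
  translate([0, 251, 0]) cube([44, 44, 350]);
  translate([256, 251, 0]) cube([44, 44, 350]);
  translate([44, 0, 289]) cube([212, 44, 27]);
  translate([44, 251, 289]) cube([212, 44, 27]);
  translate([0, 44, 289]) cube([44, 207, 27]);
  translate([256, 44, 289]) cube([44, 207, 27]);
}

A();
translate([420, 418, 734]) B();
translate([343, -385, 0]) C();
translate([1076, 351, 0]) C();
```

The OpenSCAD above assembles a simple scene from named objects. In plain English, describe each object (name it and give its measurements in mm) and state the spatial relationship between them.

A is a table: top 986 mm (x) × 997 mm (y), 32 mm thick, upper face at z = 734 mm, on four 42×42 mm square legs, each inset 33 mm from the nearest pair of top edges, running from z = 0 to the bottom of the top.

B is a chair: 458×439 mm seat, 34 mm thick, top at z = 445 mm, on four 35 mm square corner legs flush with the seat edges. A 30 mm thick backrest slab spans the full seat width, extending 519 mm above the seat top, its back face flush with the seat's +y edge.

C is a simple wooden stool: a rectangular seat 300 mm (x) by 295 mm (y), 31 mm thick, top face at z = 381 mm, on four square legs, each 44×44 mm in cross-section. The legs rest on z = 0, each flush with a corner of the seat. Four stretchers, 44 mm wide and 27 mm tall, connect adjacent legs with their undersides at z = 289 mm, each running between the inner faces of the legs it joins and aligned with the legs' outer faces on the other axis.

The chair is on top of the table. Two stools sit around the table at the −y, +x sides.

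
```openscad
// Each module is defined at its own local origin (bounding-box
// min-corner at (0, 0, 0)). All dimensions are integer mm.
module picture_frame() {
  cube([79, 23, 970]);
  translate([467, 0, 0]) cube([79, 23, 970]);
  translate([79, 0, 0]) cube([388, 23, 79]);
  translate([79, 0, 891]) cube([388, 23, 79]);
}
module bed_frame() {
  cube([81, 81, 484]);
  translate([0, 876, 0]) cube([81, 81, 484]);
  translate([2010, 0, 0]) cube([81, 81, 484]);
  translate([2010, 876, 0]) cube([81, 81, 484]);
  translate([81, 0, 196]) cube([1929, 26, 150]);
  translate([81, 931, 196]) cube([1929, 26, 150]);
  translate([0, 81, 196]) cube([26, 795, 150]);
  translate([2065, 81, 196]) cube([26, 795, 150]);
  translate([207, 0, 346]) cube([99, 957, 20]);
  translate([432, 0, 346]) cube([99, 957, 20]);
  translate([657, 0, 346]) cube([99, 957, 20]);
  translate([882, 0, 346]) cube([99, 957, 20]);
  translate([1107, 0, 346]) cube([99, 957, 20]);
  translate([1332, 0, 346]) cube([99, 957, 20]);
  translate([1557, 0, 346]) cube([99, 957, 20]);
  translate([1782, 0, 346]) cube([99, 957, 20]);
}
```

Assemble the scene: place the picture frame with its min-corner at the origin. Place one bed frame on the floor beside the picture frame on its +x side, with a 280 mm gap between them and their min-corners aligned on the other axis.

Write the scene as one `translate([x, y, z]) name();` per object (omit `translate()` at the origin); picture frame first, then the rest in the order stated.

picture_frame();
translate([826, 0, 0]) bed_frame();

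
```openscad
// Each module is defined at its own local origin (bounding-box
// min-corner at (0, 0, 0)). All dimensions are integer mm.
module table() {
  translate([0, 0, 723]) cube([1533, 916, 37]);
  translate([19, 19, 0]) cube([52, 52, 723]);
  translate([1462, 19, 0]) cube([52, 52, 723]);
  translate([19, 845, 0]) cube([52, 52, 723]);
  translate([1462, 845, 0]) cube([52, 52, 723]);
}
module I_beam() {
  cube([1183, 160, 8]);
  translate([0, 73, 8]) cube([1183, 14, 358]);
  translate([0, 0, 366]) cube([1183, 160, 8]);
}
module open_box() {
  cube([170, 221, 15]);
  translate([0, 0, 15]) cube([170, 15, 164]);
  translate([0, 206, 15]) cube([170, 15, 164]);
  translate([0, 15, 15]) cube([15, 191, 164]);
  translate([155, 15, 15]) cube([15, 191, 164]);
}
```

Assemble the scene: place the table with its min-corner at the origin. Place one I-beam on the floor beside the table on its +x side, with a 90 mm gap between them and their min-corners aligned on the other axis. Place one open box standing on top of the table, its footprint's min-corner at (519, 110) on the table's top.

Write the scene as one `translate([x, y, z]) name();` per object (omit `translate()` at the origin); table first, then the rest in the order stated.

table();
translate([1623, 0, 0]) I_beam();
translate([519, 110, 760]) open_box();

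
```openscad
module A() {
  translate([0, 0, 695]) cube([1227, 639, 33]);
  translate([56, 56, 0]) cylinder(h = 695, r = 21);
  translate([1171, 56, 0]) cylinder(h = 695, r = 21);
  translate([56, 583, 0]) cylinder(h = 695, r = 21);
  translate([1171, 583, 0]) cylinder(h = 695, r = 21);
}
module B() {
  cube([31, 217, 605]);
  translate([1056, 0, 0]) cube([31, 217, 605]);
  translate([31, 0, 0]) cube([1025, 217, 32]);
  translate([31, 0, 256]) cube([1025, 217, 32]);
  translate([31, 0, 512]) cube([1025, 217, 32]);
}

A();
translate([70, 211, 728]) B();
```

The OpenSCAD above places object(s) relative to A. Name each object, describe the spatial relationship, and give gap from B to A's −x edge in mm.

A is a table. B is a bookshelf. The bookshelf is on top of the table, centred. The gap from the bookshelf to the table's −x edge is 70 mm.

The bookshelf's min-x is at 70; the table's min-x is 0; gap = 70 mm.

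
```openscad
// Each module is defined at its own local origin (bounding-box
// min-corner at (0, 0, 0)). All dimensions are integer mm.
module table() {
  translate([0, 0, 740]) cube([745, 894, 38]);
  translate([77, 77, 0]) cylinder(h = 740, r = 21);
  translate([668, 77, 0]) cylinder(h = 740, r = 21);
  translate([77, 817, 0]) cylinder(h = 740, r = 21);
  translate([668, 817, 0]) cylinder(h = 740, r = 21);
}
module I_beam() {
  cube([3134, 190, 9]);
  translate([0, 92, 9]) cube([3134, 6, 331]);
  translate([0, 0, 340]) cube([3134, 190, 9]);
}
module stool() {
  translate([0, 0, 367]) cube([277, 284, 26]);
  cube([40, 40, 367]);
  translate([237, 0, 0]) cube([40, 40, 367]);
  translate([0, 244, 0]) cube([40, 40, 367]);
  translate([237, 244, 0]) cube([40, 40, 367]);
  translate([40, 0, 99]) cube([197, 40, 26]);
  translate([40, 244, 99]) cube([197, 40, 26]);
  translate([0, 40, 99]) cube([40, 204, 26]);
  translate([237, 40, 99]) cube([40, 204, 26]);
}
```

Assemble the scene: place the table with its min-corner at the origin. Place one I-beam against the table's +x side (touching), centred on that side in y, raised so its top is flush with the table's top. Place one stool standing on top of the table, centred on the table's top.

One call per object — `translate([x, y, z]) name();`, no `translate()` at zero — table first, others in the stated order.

table();
translate([745, 352, 429]) I_beam();
translate([234, 305, 778]) stool();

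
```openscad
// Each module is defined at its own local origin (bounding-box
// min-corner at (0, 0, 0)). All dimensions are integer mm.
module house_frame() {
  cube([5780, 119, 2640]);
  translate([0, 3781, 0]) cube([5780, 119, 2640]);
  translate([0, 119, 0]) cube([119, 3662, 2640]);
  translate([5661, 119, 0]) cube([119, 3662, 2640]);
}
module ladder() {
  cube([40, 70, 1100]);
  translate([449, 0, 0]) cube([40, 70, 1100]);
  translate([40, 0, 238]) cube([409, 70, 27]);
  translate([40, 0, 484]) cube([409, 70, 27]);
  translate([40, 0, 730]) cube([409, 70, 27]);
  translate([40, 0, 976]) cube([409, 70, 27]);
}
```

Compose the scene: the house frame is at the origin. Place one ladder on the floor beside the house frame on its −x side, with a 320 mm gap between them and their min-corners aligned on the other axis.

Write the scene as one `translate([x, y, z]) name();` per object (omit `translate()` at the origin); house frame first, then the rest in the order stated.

house_frame();
translate([-809, 0, 0]) ladder();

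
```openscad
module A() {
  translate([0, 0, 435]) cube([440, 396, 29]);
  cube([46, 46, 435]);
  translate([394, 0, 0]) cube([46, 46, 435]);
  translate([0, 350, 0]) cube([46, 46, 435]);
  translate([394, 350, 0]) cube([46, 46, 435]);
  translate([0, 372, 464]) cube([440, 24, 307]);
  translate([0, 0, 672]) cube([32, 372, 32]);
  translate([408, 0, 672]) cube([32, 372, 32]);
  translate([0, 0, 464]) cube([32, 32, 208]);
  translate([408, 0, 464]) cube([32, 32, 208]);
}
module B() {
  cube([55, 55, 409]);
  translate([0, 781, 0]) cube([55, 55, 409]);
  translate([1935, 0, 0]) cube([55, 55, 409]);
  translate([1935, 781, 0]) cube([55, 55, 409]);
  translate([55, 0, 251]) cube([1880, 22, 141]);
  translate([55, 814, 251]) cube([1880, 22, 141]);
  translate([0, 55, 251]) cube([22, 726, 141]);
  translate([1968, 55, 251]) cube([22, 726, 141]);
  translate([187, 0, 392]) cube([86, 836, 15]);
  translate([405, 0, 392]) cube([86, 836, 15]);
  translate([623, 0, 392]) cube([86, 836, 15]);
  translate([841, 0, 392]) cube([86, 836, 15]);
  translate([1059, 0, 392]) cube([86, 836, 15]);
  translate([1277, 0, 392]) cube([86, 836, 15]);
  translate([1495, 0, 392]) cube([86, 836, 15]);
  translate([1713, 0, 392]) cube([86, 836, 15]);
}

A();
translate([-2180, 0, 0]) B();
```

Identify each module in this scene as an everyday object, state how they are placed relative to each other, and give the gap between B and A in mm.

A is a chair. B is a bed frame. The bed frame is on the floor beside the chair on its −x side. The gap between the bed frame and the chair is 190 mm.

The bed frame's nearest face is 190 mm from the chair's −x face.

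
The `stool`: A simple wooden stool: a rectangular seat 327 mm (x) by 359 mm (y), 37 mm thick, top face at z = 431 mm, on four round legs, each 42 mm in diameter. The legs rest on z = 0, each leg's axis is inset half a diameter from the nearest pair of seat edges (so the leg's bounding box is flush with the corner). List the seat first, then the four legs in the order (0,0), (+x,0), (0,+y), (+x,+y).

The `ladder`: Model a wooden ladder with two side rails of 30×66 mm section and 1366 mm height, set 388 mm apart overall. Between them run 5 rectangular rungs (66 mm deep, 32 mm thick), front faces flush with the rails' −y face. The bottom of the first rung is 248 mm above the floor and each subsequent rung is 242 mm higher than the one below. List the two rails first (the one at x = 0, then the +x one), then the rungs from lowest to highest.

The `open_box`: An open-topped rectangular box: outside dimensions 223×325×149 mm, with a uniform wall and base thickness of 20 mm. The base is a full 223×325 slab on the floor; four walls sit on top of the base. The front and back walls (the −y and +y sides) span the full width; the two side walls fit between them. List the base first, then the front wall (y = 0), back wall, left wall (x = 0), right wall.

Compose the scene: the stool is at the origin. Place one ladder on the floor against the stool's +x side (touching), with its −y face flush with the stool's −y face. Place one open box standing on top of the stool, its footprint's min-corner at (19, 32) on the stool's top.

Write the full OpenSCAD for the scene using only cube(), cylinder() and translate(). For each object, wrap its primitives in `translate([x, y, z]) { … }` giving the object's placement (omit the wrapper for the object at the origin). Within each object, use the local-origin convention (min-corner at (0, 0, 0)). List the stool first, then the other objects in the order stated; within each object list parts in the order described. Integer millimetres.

translate([0, 0, 394]) cube([327, 359, 37]);
translate([21, 21, 0]) cylinder(h = 394, r = 21);
translate([306, 21, 0]) cylinder(h = 394, r = 21);
translate([21, 338, 0]) cylinder(h = 394, r = 21);
translate([306, 338, 0]) cylinder(h = 394, r = 21);
translate([327, 0, 0]) {
  cube([30, 66, 1366]);
  translate([358, 0, 0]) cube([30, 66, 1366]);
  translate([30, 0, 248]) cube([328, 66, 32]);
  translate([30, 0, 490]) cube([328, 66, 32]);
  translate([30, 0, 732]) cube([328, 66, 32]);
  translate([30, 0, 974]) cube([328, 66, 32]);
  translate([30, 0, 1216]) cube([328, 66, 32]);
}
translate([19, 32, 431]) {
  cube([223, 325, 20]);
  translate([0, 0, 20]) cube([223, 20, 129]);
  translate([0, 305, 20]) cube([223, 20, 129]);
  translate([0, 20, 20]) cube([20, 285, 129]);
  translate([203, 20, 20]) cube([20, 285, 129]);
}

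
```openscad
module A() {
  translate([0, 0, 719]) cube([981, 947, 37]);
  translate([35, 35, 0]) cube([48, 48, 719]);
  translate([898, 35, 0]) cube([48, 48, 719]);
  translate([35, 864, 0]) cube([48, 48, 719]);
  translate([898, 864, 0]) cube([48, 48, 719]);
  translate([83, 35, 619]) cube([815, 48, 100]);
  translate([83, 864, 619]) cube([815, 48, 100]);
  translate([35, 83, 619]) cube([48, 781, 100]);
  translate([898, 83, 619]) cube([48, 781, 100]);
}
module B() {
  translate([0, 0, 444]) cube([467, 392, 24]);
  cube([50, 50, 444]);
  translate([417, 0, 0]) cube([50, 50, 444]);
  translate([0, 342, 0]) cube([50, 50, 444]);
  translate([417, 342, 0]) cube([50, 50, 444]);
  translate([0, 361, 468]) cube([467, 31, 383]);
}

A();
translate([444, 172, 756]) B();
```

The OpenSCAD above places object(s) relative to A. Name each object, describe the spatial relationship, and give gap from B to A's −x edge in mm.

The chair's min-x is at 444; the table's min-x is 0; gap = 444 mm.

A is a table. B is a chair. The chair is on top of the table. The gap from the chair to the table's −x edge is 444 mm.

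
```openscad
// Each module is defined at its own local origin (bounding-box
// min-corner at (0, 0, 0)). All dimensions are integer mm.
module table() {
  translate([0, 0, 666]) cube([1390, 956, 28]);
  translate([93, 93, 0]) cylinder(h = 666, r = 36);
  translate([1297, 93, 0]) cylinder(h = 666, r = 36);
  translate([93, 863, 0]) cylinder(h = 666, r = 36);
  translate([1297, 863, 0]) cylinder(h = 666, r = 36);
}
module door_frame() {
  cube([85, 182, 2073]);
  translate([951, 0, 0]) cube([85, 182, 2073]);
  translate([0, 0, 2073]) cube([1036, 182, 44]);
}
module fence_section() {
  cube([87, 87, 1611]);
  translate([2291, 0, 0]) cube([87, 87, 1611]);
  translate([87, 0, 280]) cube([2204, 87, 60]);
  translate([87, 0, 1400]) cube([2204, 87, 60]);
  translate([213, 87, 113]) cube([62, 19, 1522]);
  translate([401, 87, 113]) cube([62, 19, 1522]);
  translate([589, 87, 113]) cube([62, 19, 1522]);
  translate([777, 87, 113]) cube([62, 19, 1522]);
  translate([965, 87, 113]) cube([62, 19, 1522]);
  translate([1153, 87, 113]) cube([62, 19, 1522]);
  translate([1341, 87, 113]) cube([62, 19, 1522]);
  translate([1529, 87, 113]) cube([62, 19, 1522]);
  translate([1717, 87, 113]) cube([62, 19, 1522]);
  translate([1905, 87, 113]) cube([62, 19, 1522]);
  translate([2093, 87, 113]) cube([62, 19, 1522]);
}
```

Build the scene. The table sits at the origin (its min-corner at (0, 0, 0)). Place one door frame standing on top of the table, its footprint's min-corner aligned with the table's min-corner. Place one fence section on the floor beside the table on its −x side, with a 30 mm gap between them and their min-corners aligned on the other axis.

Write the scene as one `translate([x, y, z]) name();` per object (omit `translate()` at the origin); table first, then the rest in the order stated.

table();
translate([0, 0, 694]) door_frame();
translate([-2408, 0, 0]) fence_section();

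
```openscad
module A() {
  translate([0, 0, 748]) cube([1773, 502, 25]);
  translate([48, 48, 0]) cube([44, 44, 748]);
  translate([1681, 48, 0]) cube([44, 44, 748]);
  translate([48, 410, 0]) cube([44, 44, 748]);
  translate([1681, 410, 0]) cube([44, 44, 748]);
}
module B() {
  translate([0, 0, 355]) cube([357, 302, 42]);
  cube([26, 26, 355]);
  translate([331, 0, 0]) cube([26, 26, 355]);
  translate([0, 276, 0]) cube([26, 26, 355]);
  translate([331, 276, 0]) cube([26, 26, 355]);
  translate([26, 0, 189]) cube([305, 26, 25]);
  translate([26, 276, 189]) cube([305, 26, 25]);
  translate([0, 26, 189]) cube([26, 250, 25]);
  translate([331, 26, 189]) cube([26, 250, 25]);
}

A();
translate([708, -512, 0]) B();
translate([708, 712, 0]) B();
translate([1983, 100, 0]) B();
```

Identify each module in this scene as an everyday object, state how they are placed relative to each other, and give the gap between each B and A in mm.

A is a table. B is a stool. Three stools sit around the table at the −y, +y, +x sides. The gap between each stool and the table is 210 mm.

Each stool's nearest face is 210 mm from the table's bounding box.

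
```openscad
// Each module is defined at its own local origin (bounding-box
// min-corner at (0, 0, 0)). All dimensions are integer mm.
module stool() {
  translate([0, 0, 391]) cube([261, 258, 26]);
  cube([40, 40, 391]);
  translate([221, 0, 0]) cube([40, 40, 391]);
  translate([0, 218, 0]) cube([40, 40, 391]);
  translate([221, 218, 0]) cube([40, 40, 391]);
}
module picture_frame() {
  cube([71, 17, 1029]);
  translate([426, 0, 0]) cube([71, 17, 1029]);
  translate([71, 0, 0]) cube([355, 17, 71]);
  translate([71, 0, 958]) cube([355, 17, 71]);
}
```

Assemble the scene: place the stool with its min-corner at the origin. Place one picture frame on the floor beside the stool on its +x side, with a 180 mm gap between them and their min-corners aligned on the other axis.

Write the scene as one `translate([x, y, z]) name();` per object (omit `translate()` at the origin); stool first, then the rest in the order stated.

stool();
translate([441, 0, 0]) picture_frame();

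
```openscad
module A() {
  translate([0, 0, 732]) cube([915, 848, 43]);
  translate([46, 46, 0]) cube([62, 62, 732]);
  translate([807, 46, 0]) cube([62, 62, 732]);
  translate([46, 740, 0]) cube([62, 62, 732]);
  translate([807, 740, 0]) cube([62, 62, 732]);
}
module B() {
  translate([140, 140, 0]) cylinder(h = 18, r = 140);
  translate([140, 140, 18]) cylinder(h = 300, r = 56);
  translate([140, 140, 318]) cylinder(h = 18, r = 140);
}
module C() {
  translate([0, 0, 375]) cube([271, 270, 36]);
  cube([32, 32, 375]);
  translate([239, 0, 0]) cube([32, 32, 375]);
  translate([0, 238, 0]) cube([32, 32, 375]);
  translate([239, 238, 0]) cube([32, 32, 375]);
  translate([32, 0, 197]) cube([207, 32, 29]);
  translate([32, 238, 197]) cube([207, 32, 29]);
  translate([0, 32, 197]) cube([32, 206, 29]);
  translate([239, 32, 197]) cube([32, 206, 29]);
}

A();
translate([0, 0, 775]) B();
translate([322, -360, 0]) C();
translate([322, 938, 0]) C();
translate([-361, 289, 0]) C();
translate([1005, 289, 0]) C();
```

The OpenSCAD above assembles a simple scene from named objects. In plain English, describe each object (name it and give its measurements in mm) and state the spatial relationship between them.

A is a table: top 915 mm (x) × 848 mm (y), 43 mm thick, upper face at z = 775 mm, on four 62×62 mm square legs, each inset 46 mm from the nearest pair of top edges, running from z = 0 to the bottom of the top.

B is a spool: two coaxial disc flanges of radius 140 mm and thickness 18 mm, joined by a core cylinder of radius 56 mm and height 300 mm. The lower flange rests on z = 0 and the three cylinders share a vertical axis.

C is a four-legged stool. The seat is a 271×270×36 mm slab whose top surface is at z = 411 mm; four square legs, each 32×32 mm in cross-section, run from the floor (z = 0) to the underside of the seat, each flush with a corner of the seat. Four stretchers, 32 mm wide and 29 mm tall, connect adjacent legs with their undersides at z = 197 mm, each running between the inner faces of the legs it joins and aligned with the legs' outer faces on the other axis.

The spool is on top of the table. Four stools sit around the table at the −y, +y, −x, +x sides.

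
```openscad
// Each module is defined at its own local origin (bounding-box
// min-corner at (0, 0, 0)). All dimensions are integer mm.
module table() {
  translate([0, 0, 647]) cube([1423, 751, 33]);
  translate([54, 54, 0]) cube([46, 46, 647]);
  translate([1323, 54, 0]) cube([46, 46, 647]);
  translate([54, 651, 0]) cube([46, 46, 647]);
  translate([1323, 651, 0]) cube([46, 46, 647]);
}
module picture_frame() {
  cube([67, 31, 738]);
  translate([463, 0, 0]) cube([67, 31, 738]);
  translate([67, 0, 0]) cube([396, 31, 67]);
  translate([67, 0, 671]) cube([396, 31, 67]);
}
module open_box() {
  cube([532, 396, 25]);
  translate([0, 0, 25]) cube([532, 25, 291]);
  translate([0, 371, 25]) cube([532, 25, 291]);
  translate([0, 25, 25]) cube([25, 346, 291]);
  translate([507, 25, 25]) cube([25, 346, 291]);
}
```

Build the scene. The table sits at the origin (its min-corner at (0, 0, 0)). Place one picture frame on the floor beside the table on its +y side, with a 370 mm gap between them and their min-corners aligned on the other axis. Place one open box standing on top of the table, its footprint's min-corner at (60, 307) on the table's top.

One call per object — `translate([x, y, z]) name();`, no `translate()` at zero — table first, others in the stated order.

table();
translate([0, 1121, 0]) picture_frame();
translate([60, 307, 680]) open_box();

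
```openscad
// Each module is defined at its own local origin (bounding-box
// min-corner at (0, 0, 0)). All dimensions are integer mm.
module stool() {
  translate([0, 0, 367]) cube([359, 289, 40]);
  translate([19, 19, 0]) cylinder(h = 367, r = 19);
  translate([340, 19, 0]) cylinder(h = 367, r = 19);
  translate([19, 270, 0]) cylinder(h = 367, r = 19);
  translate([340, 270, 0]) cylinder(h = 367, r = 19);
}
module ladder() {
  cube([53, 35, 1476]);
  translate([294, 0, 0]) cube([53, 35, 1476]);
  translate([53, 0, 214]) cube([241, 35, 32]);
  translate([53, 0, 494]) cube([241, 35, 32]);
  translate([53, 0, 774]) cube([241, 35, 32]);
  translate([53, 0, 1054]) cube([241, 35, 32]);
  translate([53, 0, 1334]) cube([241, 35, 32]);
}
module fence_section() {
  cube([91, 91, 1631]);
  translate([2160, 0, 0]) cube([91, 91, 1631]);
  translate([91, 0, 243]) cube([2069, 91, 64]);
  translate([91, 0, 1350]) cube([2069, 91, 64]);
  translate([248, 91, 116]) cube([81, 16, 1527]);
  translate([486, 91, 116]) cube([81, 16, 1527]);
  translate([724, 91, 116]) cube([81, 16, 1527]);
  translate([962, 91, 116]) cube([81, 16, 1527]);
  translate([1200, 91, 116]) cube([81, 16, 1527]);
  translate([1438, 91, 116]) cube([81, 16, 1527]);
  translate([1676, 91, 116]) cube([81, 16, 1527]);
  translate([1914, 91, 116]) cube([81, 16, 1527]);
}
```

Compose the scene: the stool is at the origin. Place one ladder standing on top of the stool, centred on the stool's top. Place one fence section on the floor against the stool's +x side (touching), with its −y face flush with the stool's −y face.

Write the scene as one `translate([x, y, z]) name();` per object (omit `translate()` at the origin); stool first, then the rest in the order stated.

stool();
translate([6, 127, 407]) ladder();
translate([359, 0, 0]) fence_section();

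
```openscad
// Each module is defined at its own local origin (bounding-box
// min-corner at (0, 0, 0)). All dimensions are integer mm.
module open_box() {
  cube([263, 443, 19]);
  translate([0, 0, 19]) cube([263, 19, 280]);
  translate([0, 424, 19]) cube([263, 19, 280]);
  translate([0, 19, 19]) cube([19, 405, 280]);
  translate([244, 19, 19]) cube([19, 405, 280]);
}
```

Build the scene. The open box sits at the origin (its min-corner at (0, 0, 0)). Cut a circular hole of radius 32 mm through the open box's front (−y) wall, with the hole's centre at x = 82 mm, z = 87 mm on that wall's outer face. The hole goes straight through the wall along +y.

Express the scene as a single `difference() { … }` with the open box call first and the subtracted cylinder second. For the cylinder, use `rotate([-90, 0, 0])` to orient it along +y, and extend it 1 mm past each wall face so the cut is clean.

difference() {
  open_box();
  translate([82, -1, 87]) rotate([-90, 0, 0]) cylinder(h = 21, r = 32);
}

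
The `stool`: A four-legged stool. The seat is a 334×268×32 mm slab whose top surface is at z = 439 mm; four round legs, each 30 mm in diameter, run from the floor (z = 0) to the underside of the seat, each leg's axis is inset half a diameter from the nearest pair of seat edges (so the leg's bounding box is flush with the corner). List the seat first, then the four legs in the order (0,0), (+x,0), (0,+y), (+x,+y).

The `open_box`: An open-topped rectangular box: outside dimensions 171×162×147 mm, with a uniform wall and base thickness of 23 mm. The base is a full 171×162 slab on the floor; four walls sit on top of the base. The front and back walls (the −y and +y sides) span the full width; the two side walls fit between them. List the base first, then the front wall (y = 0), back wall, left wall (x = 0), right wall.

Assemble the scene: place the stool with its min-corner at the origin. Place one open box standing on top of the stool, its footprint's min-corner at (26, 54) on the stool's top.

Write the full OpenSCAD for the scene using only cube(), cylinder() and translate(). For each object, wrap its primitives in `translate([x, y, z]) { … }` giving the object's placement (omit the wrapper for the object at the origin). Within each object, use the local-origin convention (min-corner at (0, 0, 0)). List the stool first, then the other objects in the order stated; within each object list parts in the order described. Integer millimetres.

translate([0, 0, 407]) cube([334, 268, 32]);
translate([15, 15, 0]) cylinder(h = 407, r = 15);
translate([319, 15, 0]) cylinder(h = 407, r = 15);
translate([15, 253, 0]) cylinder(h = 407, r = 15);
translate([319, 253, 0]) cylinder(h = 407, r = 15);
translate([26, 54, 439]) {
  cube([171, 162, 23]);
  translate([0, 0, 23]) cube([171, 23, 124]);
  translate([0, 139, 23]) cube([171, 23, 124]);
  translate([0, 23, 23]) cube([23, 116, 124]);
  translate([148, 23, 23]) cube([23, 116, 124]);
}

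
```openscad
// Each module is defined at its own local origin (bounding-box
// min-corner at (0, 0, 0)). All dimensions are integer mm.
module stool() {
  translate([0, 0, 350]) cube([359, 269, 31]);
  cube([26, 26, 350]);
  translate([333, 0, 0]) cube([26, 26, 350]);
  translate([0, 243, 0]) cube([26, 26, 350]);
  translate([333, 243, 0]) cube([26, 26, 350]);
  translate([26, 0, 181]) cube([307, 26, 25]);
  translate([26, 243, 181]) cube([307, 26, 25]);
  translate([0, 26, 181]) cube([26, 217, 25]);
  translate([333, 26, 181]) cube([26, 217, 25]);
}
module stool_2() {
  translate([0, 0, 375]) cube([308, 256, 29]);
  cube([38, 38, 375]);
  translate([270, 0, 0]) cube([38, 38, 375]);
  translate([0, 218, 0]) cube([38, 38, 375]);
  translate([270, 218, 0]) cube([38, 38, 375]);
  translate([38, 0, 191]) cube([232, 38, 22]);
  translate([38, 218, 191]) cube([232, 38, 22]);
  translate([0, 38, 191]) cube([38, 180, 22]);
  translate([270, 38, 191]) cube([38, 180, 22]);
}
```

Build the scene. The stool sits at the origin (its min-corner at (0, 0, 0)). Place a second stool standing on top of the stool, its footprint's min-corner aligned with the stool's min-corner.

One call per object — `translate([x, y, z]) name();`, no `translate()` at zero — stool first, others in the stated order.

stool();
translate([0, 0, 381]) stool_2();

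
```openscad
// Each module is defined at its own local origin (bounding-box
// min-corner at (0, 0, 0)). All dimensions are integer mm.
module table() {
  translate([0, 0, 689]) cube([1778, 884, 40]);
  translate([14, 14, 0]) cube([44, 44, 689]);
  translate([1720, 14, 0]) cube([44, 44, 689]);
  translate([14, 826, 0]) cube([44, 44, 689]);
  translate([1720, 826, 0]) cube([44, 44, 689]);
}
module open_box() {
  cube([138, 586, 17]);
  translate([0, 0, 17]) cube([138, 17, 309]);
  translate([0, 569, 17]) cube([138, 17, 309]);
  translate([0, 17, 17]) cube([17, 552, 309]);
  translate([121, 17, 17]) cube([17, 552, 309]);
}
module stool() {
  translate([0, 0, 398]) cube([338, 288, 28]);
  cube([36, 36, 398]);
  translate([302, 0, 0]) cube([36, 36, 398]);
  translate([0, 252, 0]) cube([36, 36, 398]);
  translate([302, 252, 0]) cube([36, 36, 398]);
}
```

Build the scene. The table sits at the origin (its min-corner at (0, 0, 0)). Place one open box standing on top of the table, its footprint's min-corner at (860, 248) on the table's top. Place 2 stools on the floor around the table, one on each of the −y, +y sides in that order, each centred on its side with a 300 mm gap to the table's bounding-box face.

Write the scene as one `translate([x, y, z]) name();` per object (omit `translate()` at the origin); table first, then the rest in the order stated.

table();
translate([860, 248, 729]) open_box();
translate([720, -588, 0]) stool();
translate([720, 1184, 0]) stool();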